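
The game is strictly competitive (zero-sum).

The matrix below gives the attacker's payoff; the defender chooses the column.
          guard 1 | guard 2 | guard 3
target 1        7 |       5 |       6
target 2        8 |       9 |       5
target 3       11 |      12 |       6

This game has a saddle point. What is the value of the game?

Row minima: 5, 5, 6 → the attacker's maximin is 6.
Column maxima: 11, 12, 6 → the defender's minimax is 6.
They coincide at (target 3, guard 3), so the value is 6.

6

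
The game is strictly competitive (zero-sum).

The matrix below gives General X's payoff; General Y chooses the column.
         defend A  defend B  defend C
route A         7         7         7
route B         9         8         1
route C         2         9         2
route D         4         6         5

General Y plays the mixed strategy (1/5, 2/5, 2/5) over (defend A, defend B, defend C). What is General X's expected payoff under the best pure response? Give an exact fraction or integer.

route A: (7)·(1/5) + (7)·(2/5) + (7)·(2/5) = 7.
route B: (9)·(1/5) + (8)·(2/5) + (1)·(2/5) = 27/5.
route C: (2)·(1/5) + (9)·(2/5) + (2)·(2/5) = 24/5.
route D: (4)·(1/5) + (6)·(2/5) + (5)·(2/5) = 26/5.
The best pure response is route A with expected payoff 7.

7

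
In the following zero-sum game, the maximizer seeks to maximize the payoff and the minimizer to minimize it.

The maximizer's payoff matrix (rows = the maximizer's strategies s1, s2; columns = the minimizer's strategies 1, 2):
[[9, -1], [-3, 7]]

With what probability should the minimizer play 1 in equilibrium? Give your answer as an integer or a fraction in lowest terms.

2/5

Row minima are -1 and -3, so the maximizer's maximin is -1; column maxima are 9 and 7, so the minimizer's minimax is 7. These differ, so the equilibrium is in mixed strategies.
Let the minimizer play 1 with probability q. The maximizer is indifferent when 9q − (1−q) = −3q + 7(1−q), giving q = 2/5.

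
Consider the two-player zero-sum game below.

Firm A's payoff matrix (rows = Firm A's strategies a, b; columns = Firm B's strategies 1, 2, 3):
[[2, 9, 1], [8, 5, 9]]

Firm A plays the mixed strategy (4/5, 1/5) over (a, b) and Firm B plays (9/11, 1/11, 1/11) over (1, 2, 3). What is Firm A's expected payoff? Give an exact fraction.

Against (9/11, 1/11, 1/11), each row's expected payoff is a: 28/11; b: 86/11.
Taking the (4/5, 1/5)-weighted average: (4/5)·(28/11) + (1/5)·(86/11) = 18/5.

18/5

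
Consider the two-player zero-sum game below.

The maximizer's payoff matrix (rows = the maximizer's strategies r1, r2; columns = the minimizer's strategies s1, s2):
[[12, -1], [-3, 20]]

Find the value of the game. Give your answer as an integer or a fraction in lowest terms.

Row minima are -1 and -3, so the maximizer's maximin is -1; column maxima are 12 and 20, so the minimizer's minimax is 12. These differ, so the equilibrium is in mixed strategies.
Let the maximizer play r1 with probability p. The minimizer is indifferent when 12p − 3(1−p) = −p + 20(1−p), giving p = 23/36.
Let the minimizer play s1 with probability q. The maximizer is indifferent when 12q − (1−q) = −3q + 20(1−q), giving q = 7/12.
The value is 12·(7/12) + (-1)·(5/12) = 79/12.

79/12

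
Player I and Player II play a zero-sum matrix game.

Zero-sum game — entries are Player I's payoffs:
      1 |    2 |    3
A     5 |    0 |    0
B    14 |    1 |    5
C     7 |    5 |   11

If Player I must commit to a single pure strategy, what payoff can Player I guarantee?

The worst-case payoff for each row is A: 0, B: 1, C: 5.
The best of these is 5.

5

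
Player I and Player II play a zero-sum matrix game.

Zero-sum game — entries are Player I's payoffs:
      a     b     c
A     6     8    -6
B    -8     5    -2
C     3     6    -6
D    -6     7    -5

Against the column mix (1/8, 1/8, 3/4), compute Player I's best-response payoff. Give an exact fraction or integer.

-15/8

A: (6)·(1/8) + (8)·(1/8) + (-6)·(3/4) = -11/4.
B: (-8)·(1/8) + (5)·(1/8) + (-2)·(3/4) = -15/8.
C: (3)·(1/8) + (6)·(1/8) + (-6)·(3/4) = -27/8.
D: (-6)·(1/8) + (7)·(1/8) + (-5)·(3/4) = -29/8.
The best pure response is B with expected payoff -15/8.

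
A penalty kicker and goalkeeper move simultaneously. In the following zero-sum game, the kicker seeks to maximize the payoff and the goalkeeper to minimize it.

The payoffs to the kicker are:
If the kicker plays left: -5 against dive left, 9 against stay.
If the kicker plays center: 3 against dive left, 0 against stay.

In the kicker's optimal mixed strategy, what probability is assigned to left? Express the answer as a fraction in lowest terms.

3/17

Row minima are -5 and 0, so the kicker's maximin is 0; column maxima are 3 and 9, so the goalkeeper's minimax is 3. These differ, so the equilibrium is in mixed strategies.
Let the kicker play left with probability p. The goalkeeper is indifferent when −5p + 3(1−p) = 9p, giving p = 3/17.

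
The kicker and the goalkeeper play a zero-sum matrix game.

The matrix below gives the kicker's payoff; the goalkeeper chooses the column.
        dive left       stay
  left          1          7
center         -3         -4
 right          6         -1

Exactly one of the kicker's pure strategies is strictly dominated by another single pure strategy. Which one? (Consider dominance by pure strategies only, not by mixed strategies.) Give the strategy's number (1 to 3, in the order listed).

Compare center with left: 1 > -3, 7 > -4.
So left strictly dominates center for the kicker; center is strictly dominated.

2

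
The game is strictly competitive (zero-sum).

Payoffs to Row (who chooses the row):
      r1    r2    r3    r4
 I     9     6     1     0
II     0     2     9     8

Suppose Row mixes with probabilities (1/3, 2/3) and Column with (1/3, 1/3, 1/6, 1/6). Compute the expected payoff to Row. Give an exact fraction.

Against (1/3, 1/3, 1/6, 1/6), each row's expected payoff is I: 31/6; II: 7/2.
Taking the (1/3, 2/3)-weighted average: (1/3)·(31/6) + (2/3)·(7/2) = 73/18.

73/18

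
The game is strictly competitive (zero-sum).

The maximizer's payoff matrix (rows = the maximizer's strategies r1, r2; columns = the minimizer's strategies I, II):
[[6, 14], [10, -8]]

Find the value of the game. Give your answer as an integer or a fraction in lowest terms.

Row minima are 6 and -8, so the maximizer's maximin is 6; column maxima are 10 and 14, so the minimizer's minimax is 10. These differ, so the equilibrium is in mixed strategies.
Let the maximizer play r1 with probability p. The minimizer is indifferent when 6p + 10(1−p) = 14p − 8(1−p), giving p = 9/13.
Let the minimizer play I with probability q. The maximizer is indifferent when 6q + 14(1−q) = 10q − 8(1−q), giving q = 11/13.
The value is 6·(11/13) + (14)·(2/13) = 94/13.

94/13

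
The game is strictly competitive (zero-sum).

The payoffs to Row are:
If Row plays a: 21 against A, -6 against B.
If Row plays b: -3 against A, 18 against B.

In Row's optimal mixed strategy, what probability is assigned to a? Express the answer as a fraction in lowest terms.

Row minima are -6 and -3, so Row's maximin is -3; column maxima are 21 and 18, so Column's minimax is 18. These differ, so the equilibrium is in mixed strategies.
Let Row play a with probability p. Column is indifferent when 21p − 3(1−p) = −6p + 18(1−p), giving p = 7/16.

7/16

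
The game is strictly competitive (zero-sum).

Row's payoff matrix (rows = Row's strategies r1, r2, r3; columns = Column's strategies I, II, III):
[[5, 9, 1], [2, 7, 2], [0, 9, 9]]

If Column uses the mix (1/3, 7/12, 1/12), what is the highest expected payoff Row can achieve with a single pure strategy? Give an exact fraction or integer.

r1: (5)·(1/3) + (9)·(7/12) + (1)·(1/12) = 7.
r2: (2)·(1/3) + (7)·(7/12) + (2)·(1/12) = 59/12.
r3: (0)·(1/3) + (9)·(7/12) + (9)·(1/12) = 6.
The best pure response is r1 with expected payoff 7.

7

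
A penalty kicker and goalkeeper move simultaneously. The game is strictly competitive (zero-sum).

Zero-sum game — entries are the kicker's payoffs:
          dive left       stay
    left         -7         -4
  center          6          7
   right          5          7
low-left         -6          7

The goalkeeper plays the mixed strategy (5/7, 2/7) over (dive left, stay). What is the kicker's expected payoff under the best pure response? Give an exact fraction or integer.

44/7

left: (-7)·(5/7) + (-4)·(2/7) = -43/7.
center: (6)·(5/7) + (7)·(2/7) = 44/7.
right: (5)·(5/7) + (7)·(2/7) = 39/7.
low-left: (-6)·(5/7) + (7)·(2/7) = -16/7.
The best pure response is center with expected payoff 44/7.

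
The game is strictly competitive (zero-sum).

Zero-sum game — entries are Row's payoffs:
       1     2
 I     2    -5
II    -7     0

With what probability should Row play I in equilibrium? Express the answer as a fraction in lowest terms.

1/2

Row minima are -5 and -7, so Row's maximin is -5; column maxima are 2 and 0, so Column's minimax is 0. These differ, so the equilibrium is in mixed strategies.
Let Row play I with probability p. Column is indifferent when 2p − 7(1−p) = −5p, giving p = 1/2.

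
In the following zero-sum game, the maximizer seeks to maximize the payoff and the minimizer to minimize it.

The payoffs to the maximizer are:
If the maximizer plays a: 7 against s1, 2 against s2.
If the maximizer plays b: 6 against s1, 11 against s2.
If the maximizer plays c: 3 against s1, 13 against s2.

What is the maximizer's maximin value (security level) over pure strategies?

The worst-case payoff for each row is a: 2, b: 6, c: 3.
The best of these is 6.

6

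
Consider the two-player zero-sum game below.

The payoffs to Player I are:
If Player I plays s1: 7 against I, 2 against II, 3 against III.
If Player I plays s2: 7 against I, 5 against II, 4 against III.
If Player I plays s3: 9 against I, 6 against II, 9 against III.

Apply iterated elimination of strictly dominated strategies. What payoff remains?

6

Column I is strictly dominated by II for Player II (2<7, 5<7, 6<9); eliminate I.
Row s1 is strictly dominated by row s2 (5>2, 4>3); eliminate s1.
Row s2 is strictly dominated by row s3 (6>5, 9>4); eliminate s2.
Column III is strictly dominated by II for Player II (6<9); eliminate III.
Only (s3, II) remains, with payoff 6.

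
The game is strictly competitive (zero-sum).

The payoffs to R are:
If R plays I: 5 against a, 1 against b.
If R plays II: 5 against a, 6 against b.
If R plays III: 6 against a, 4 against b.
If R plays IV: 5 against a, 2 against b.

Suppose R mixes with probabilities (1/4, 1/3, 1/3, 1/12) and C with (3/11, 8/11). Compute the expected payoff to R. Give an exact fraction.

Against (3/11, 8/11), each row's expected payoff is I: 23/11; II: 63/11; III: 50/11; IV: 31/11.
Taking the (1/4, 1/3, 1/3, 1/12)-weighted average: (1/4)·(23/11) + (1/3)·(63/11) + (1/3)·(50/11) + (1/12)·(31/11) = 46/11.

46/11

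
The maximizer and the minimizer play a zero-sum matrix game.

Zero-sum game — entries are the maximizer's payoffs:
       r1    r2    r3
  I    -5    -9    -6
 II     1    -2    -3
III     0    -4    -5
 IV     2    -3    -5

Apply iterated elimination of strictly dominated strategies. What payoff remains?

-3

Row I is strictly dominated by row II (1>-5, -2>-9, -3>-6); eliminate I.
Column r1 is strictly dominated by r2 for the minimizer (-2<1, -4<0, -3<2); eliminate r1.
Column r2 is strictly dominated by r3 for the minimizer (-3<-2, -5<-4, -5<-3); eliminate r2.
Row III is strictly dominated by row II (-3>-5); eliminate III.
Row IV is strictly dominated by row II (-3>-5); eliminate IV.
Only (II, r3) remains, with payoff -3.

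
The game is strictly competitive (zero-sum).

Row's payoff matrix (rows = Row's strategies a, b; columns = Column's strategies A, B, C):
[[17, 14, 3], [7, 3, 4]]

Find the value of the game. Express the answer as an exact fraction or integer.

Column A is strictly dominated by B for Column (it gives Row more in every row).
The remaining 2×2 game on (a, b) × (B, C) has no saddle point. Let Row play a with probability p; indifference gives 14p + 3(1−p) = 3p + 4(1−p), so p = 1/12.
Similarly Column's optimal q on B is 1/12, and the value is 14·(1/12) + (3)·(11/12) = 47/12.

47/12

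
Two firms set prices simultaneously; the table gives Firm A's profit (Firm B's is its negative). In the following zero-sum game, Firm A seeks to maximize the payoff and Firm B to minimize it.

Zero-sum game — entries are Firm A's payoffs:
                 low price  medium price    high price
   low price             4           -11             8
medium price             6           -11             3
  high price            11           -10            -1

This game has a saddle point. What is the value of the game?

-10

Row minima: -11, -11, -10 → Firm A's maximin is -10.
Column maxima: 11, -10, 8 → Firm B's minimax is -10.
They coincide at (high price, medium price), so the value is -10.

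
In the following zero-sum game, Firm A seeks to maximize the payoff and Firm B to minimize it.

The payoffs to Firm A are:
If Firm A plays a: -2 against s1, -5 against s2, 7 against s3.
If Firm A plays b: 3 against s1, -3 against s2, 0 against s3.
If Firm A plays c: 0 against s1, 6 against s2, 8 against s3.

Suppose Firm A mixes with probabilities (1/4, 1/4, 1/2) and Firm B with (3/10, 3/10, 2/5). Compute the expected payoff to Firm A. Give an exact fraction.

107/40

Against (3/10, 3/10, 2/5), each row's expected payoff is a: 7/10; b: 0; c: 5.
Taking the (1/4, 1/4, 1/2)-weighted average: (1/4)·(7/10) + (1/4)·(0) + (1/2)·(5) = 107/40.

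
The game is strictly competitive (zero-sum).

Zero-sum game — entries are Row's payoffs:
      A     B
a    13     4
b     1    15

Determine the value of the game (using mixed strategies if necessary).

Row minima are 4 and 1, so Row's maximin is 4; column maxima are 13 and 15, so Column's minimax is 13. These differ, so the equilibrium is in mixed strategies.
Let Row play a with probability p. Column is indifferent when 13p + (1−p) = 4p + 15(1−p), giving p = 14/23.
Let Column play A with probability q. Row is indifferent when 13q + 4(1−q) = q + 15(1−q), giving q = 11/23.
The value is 13·(11/23) + (4)·(12/23) = 191/23.

191/23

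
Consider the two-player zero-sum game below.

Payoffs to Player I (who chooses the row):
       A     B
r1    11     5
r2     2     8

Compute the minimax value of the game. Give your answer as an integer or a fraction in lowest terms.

Row minima are 5 and 2, so Player I's maximin is 5; column maxima are 11 and 8, so Player II's minimax is 8. These differ, so the equilibrium is in mixed strategies.
Let Player I play r1 with probability p. Player II is indifferent when 11p + 2(1−p) = 5p + 8(1−p), giving p = 1/2.
Let Player II play A with probability q. Player I is indifferent when 11q + 5(1−q) = 2q + 8(1−q), giving q = 1/4.
The value is 11·(1/4) + (5)·(3/4) = 13/2.

13/2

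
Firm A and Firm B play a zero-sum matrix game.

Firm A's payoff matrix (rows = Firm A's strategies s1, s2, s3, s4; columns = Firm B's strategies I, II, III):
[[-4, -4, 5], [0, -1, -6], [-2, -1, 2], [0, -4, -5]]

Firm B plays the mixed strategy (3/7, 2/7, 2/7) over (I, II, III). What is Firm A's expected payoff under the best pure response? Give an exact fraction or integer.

-4/7

s1: (-4)·(3/7) + (-4)·(2/7) + (5)·(2/7) = -10/7.
s2: (0)·(3/7) + (-1)·(2/7) + (-6)·(2/7) = -2.
s3: (-2)·(3/7) + (-1)·(2/7) + (2)·(2/7) = -4/7.
s4: (0)·(3/7) + (-4)·(2/7) + (-5)·(2/7) = -18/7.
The best pure response is s3 with expected payoff -4/7.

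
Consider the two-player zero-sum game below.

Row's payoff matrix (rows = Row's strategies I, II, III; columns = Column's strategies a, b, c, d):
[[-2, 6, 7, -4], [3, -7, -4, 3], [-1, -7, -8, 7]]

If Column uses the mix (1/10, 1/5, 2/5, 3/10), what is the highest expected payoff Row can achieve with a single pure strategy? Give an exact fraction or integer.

13/5

I: (-2)·(1/10) + (6)·(1/5) + (7)·(2/5) + (-4)·(3/10) = 13/5.
II: (3)·(1/10) + (-7)·(1/5) + (-4)·(2/5) + (3)·(3/10) = -9/5.
III: (-1)·(1/10) + (-7)·(1/5) + (-8)·(2/5) + (7)·(3/10) = -13/5.
The best pure response is I with expected payoff 13/5.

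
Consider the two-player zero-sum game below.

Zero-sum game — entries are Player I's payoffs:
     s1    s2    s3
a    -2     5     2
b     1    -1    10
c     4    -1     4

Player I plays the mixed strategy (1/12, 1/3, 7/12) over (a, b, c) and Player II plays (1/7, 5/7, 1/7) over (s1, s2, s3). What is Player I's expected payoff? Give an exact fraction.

Against (1/7, 5/7, 1/7), each row's expected payoff is a: 25/7; b: 6/7; c: 3/7.
Taking the (1/12, 1/3, 7/12)-weighted average: (1/12)·(25/7) + (1/3)·(6/7) + (7/12)·(3/7) = 5/6.

5/6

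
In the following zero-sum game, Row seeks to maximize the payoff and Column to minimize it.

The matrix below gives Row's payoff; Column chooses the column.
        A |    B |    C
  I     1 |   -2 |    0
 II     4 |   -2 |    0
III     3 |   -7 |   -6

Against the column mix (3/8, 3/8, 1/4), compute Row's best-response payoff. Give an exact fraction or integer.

3/4

I: (1)·(3/8) + (-2)·(3/8) + (0)·(1/4) = -3/8.
II: (4)·(3/8) + (-2)·(3/8) + (0)·(1/4) = 3/4.
III: (3)·(3/8) + (-7)·(3/8) + (-6)·(1/4) = -3.
The best pure response is II with expected payoff 3/4.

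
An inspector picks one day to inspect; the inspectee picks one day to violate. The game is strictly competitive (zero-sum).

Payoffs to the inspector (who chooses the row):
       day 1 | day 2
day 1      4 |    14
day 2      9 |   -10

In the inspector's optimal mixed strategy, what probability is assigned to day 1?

Row minima are 4 and -10, so the inspector's maximin is 4; column maxima are 9 and 14, so the inspectee's minimax is 9. These differ, so the equilibrium is in mixed strategies.
Let the inspector play day 1 with probability p. The inspectee is indifferent when 4p + 9(1−p) = 14p − 10(1−p), giving p = 19/29.

19/29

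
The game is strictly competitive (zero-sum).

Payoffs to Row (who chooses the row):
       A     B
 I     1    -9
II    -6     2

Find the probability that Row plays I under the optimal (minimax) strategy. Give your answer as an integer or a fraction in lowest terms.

Row minima are -9 and -6, so Row's maximin is -6; column maxima are 1 and 2, so Column's minimax is 1. These differ, so the equilibrium is in mixed strategies.
Let Row play I with probability p. Column is indifferent when p − 6(1−p) = −9p + 2(1−p), giving p = 4/9.

4/9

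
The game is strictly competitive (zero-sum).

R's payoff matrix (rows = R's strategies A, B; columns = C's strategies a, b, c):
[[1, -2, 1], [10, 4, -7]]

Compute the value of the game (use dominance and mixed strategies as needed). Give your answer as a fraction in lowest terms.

-5/7

Column a is strictly dominated by b for C (it gives R more in every row).
The remaining 2×2 game on (A, B) × (b, c) has no saddle point. Let R play A with probability p; indifference gives −2p + 4(1−p) = p − 7(1−p), so p = 11/14.
Similarly C's optimal q on b is 4/7, and the value is -2·(4/7) + (1)·(3/7) = -5/7.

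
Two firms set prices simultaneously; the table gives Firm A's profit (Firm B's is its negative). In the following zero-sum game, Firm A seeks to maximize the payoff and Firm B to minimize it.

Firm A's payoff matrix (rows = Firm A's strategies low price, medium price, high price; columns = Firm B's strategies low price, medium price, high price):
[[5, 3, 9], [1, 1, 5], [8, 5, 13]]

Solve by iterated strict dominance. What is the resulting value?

5

Row low price is strictly dominated by row high price (8>5, 5>3, 13>9); eliminate low price.
Row medium price is strictly dominated by row high price (8>1, 5>1, 13>5); eliminate medium price.
Column high price is strictly dominated by low price for Firm B (8<13); eliminate high price.
Column low price is strictly dominated by medium price for Firm B (5<8); eliminate low price.
Only (high price, medium price) remains, with payoff 5.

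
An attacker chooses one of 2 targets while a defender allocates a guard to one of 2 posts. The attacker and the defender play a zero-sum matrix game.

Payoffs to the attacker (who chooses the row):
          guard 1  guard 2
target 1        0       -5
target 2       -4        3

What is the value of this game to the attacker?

Row minima are -5 and -4, so the attacker's maximin is -4; column maxima are 0 and 3, so the defender's minimax is 0. These differ, so the equilibrium is in mixed strategies.
Let the attacker play target 1 with probability p. The defender is indifferent when −4(1−p) = −5p + 3(1−p), giving p = 7/12.
Let the defender play guard 1 with probability q. The attacker is indifferent when −5(1−q) = −4q + 3(1−q), giving q = 2/3.
The value is 0·(2/3) + (-5)·(1/3) = -5/3.

-5/3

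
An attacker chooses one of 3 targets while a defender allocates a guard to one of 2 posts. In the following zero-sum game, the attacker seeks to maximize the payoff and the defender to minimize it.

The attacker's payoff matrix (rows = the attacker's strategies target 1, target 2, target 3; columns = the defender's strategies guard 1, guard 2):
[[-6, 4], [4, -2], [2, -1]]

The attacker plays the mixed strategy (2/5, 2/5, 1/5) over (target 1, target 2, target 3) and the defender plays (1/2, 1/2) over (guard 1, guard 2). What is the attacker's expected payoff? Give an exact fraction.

1/10

Against (1/2, 1/2), each row's expected payoff is target 1: -1; target 2: 1; target 3: 1/2.
Taking the (2/5, 2/5, 1/5)-weighted average: (2/5)·(-1) + (2/5)·(1) + (1/5)·(1/2) = 1/10.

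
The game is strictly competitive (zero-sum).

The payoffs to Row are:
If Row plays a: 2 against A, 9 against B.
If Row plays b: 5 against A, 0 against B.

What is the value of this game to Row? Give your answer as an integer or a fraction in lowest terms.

15/4

Row minima are 2 and 0, so Row's maximin is 2; column maxima are 5 and 9, so Column's minimax is 5. These differ, so the equilibrium is in mixed strategies.
Let Row play a with probability p. Column is indifferent when 2p + 5(1−p) = 9p, giving p = 5/12.
Let Column play A with probability q. Row is indifferent when 2q + 9(1−q) = 5q, giving q = 3/4.
The value is 2·(3/4) + (9)·(1/4) = 15/4.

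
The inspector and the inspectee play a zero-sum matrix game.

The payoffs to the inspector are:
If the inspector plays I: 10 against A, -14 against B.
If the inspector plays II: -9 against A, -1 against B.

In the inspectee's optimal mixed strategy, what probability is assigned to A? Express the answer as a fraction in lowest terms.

13/32

Row minima are -14 and -9, so the inspector's maximin is -9; column maxima are 10 and -1, so the inspectee's minimax is -1. These differ, so the equilibrium is in mixed strategies.
Let the inspectee play A with probability q. The inspector is indifferent when 10q − 14(1−q) = −9q − (1−q), giving q = 13/32.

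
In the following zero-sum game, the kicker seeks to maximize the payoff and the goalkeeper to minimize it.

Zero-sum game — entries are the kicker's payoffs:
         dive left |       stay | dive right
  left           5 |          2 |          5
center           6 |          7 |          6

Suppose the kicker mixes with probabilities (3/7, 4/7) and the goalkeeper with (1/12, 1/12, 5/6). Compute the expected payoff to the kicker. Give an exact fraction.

463/84

Against (1/12, 1/12, 5/6), each row's expected payoff is left: 19/4; center: 73/12.
Taking the (3/7, 4/7)-weighted average: (3/7)·(19/4) + (4/7)·(73/12) = 463/84.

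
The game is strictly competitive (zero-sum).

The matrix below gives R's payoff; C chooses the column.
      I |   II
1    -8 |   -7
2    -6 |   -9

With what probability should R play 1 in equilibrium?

3/4

Row minima are -8 and -9, so R's maximin is -8; column maxima are -6 and -7, so C's minimax is -7. These differ, so the equilibrium is in mixed strategies.
Let R play 1 with probability p. C is indifferent when −8p − 6(1−p) = −7p − 9(1−p), giving p = 3/4.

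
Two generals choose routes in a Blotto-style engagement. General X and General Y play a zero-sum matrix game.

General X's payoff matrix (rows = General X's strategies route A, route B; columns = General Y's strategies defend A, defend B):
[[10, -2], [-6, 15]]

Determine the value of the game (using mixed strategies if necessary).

46/11

Row minima are -2 and -6, so General X's maximin is -2; column maxima are 10 and 15, so General Y's minimax is 10. These differ, so the equilibrium is in mixed strategies.
Let General X play route A with probability p. General Y is indifferent when 10p − 6(1−p) = −2p + 15(1−p), giving p = 7/11.
Let General Y play defend A with probability q. General X is indifferent when 10q − 2(1−q) = −6q + 15(1−q), giving q = 17/33.
The value is 10·(17/33) + (-2)·(16/33) = 46/11.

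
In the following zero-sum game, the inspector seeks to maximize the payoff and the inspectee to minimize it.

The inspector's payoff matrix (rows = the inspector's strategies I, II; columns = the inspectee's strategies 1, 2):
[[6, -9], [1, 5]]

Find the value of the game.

Row minima are -9 and 1, so the inspector's maximin is 1; column maxima are 6 and 5, so the inspectee's minimax is 5. These differ, so the equilibrium is in mixed strategies.
Let the inspector play I with probability p. The inspectee is indifferent when 6p + (1−p) = −9p + 5(1−p), giving p = 4/19.
Let the inspectee play 1 with probability q. The inspector is indifferent when 6q − 9(1−q) = q + 5(1−q), giving q = 14/19.
The value is 6·(14/19) + (-9)·(5/19) = 39/19.

39/19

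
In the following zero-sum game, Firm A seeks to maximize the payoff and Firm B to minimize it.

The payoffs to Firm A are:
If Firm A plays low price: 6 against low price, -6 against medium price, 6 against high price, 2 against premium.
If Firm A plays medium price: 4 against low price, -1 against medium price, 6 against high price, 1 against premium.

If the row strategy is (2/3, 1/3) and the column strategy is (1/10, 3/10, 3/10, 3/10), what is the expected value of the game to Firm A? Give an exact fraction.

23/15

Against (1/10, 3/10, 3/10, 3/10), each row's expected payoff is low price: 6/5; medium price: 11/5.
Taking the (2/3, 1/3)-weighted average: (2/3)·(6/5) + (1/3)·(11/5) = 23/15.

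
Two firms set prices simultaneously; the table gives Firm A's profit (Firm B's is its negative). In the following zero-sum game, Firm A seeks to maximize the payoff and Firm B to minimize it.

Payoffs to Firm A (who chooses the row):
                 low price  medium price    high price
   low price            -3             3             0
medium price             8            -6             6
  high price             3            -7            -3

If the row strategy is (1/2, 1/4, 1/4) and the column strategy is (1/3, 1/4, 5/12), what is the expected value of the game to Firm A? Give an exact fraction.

Against (1/3, 1/4, 5/12), each row's expected payoff is low price: -1/4; medium price: 11/3; high price: -2.
Taking the (1/2, 1/4, 1/4)-weighted average: (1/2)·(-1/4) + (1/4)·(11/3) + (1/4)·(-2) = 7/24.

7/24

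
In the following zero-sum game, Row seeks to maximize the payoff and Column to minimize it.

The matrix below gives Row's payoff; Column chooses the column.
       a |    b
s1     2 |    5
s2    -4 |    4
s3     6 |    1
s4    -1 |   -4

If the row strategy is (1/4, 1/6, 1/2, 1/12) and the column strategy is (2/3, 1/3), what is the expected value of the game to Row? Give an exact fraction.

91/36

Against (2/3, 1/3), each row's expected payoff is s1: 3; s2: -4/3; s3: 13/3; s4: -2.
Taking the (1/4, 1/6, 1/2, 1/12)-weighted average: (1/4)·(3) + (1/6)·(-4/3) + (1/2)·(13/3) + (1/12)·(-2) = 91/36.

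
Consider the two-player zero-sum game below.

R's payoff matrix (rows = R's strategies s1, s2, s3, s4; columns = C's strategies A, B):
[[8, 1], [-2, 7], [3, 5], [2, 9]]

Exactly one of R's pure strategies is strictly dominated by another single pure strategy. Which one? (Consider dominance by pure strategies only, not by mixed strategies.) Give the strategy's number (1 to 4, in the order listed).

2

Compare s2 with s4: 2 > -2, 9 > 7.
So s4 strictly dominates s2 for R; s2 is strictly dominated.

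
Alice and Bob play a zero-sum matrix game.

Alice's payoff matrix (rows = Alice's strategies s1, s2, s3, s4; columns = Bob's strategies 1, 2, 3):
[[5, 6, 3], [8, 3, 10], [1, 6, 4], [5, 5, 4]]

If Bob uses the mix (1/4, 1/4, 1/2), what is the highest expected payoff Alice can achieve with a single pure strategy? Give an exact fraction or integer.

31/4

s1: (5)·(1/4) + (6)·(1/4) + (3)·(1/2) = 17/4.
s2: (8)·(1/4) + (3)·(1/4) + (10)·(1/2) = 31/4.
s3: (1)·(1/4) + (6)·(1/4) + (4)·(1/2) = 15/4.
s4: (5)·(1/4) + (5)·(1/4) + (4)·(1/2) = 9/2.
The best pure response is s2 with expected payoff 31/4.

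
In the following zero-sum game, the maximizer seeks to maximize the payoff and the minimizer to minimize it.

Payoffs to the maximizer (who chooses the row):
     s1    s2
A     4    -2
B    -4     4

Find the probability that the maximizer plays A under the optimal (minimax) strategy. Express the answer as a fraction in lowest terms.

Row minima are -2 and -4, so the maximizer's maximin is -2; column maxima are 4 and 4, so the minimizer's minimax is 4. These differ, so the equilibrium is in mixed strategies.
Let the maximizer play A with probability p. The minimizer is indifferent when 4p − 4(1−p) = −2p + 4(1−p), giving p = 4/7.

4/7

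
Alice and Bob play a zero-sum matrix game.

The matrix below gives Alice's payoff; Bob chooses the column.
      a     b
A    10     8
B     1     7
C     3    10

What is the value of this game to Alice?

76/9

Row B is strictly dominated by row C, so Alice never plays it.
The remaining 2×2 game on (A, C) × (a, b) has no saddle point. Let Alice play A with probability p; indifference gives 10p + 3(1−p) = 8p + 10(1−p), so p = 7/9.
Similarly Bob's optimal q on a is 2/9, and the value is 10·(2/9) + (8)·(7/9) = 76/9.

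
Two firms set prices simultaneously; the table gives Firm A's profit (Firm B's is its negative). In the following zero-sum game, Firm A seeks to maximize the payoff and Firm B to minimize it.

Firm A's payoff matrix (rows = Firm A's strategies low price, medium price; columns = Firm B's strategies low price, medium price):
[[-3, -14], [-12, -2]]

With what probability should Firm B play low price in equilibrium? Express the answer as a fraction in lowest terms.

4/7

Row minima are -14 and -12, so Firm A's maximin is -12; column maxima are -3 and -2, so Firm B's minimax is -3. These differ, so the equilibrium is in mixed strategies.
Let Firm B play low price with probability q. Firm A is indifferent when −3q − 14(1−q) = −12q − 2(1−q), giving q = 4/7.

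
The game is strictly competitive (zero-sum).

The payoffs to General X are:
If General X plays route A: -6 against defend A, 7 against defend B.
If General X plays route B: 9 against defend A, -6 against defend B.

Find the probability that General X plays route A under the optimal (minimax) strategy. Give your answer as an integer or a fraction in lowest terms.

15/28

Row minima are -6 and -6, so General X's maximin is -6; column maxima are 9 and 7, so General Y's minimax is 7. These differ, so the equilibrium is in mixed strategies.
Let General X play route A with probability p. General Y is indifferent when −6p + 9(1−p) = 7p − 6(1−p), giving p = 15/28.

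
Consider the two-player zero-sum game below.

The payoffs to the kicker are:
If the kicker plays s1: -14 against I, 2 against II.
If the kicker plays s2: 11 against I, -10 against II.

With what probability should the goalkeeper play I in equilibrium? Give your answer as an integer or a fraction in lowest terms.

Row minima are -14 and -10, so the kicker's maximin is -10; column maxima are 11 and 2, so the goalkeeper's minimax is 2. These differ, so the equilibrium is in mixed strategies.
Let the goalkeeper play I with probability q. The kicker is indifferent when −14q + 2(1−q) = 11q − 10(1−q), giving q = 12/37.

12/37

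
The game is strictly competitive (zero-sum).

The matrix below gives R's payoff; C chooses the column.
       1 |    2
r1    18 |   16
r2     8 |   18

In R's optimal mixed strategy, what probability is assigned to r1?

5/6

Row minima are 16 and 8, so R's maximin is 16; column maxima are 18 and 18, so C's minimax is 18. These differ, so the equilibrium is in mixed strategies.
Let R play r1 with probability p. C is indifferent when 18p + 8(1−p) = 16p + 18(1−p), giving p = 5/6.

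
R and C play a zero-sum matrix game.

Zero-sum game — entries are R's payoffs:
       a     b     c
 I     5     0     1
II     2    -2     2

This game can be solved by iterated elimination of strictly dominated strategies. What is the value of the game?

0

Column a is strictly dominated by b for C (0<5, -2<2); eliminate a.
Column c is strictly dominated by b for C (0<1, -2<2); eliminate c.
Row II is strictly dominated by row I (0>-2); eliminate II.
Only (I, b) remains, with payoff 0.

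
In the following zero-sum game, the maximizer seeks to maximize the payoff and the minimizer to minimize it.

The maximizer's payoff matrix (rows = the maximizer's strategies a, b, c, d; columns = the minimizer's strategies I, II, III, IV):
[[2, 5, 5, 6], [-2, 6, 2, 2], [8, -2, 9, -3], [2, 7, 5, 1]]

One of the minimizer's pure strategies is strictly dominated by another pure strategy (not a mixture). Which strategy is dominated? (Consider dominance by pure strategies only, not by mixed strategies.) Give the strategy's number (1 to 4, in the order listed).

3

The minimizer prefers columns that give the maximizer less. Compare III with I: 2 < 5, -2 < 2, 8 < 9, 2 < 5.
So I strictly dominates III for the minimizer; III is strictly dominated.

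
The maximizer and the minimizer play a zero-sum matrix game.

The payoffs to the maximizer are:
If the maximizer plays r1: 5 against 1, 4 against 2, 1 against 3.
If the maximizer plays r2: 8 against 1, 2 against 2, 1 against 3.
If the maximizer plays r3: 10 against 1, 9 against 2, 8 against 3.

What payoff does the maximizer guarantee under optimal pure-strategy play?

Row minima: 1, 1, 8 → the maximizer's maximin is 8.
Column maxima: 10, 9, 8 → the minimizer's minimax is 8.
They coincide at (r3, 3), so the value is 8.

8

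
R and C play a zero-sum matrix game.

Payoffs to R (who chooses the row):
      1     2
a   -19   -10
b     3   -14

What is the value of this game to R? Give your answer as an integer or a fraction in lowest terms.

-148/13

Row minima are -19 and -14, so R's maximin is -14; column maxima are 3 and -10, so C's minimax is -10. These differ, so the equilibrium is in mixed strategies.
Let R play a with probability p. C is indifferent when −19p + 3(1−p) = −10p − 14(1−p), giving p = 17/26.
Let C play 1 with probability q. R is indifferent when −19q − 10(1−q) = 3q − 14(1−q), giving q = 2/13.
The value is -19·(2/13) + (-10)·(11/13) = -148/13.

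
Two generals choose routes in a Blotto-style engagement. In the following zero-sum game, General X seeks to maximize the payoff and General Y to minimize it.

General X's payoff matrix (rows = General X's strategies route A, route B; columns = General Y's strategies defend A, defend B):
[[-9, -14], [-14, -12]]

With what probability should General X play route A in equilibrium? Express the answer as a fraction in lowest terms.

2/7

Row minima are -14 and -14, so General X's maximin is -14; column maxima are -9 and -12, so General Y's minimax is -12. These differ, so the equilibrium is in mixed strategies.
Let General X play route A with probability p. General Y is indifferent when −9p − 14(1−p) = −14p − 12(1−p), giving p = 2/7.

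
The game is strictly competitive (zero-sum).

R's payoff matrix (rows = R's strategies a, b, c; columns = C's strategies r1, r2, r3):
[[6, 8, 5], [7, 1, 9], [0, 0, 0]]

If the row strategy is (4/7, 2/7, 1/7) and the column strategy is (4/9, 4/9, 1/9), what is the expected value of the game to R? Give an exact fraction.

Against (4/9, 4/9, 1/9), each row's expected payoff is a: 61/9; b: 41/9; c: 0.
Taking the (4/7, 2/7, 1/7)-weighted average: (4/7)·(61/9) + (2/7)·(41/9) + (1/7)·(0) = 326/63.

326/63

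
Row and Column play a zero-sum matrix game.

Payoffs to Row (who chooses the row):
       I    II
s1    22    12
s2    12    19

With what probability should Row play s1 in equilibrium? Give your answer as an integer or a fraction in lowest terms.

Row minima are 12 and 12, so Row's maximin is 12; column maxima are 22 and 19, so Column's minimax is 19. These differ, so the equilibrium is in mixed strategies.
Let Row play s1 with probability p. Column is indifferent when 22p + 12(1−p) = 12p + 19(1−p), giving p = 7/17.

7/17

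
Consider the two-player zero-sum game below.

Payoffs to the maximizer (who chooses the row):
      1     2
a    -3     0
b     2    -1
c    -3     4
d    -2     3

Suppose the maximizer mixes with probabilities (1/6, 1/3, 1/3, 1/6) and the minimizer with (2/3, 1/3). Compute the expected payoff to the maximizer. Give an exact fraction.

-5/18

Against (2/3, 1/3), each row's expected payoff is a: -2; b: 1; c: -2/3; d: -1/3.
Taking the (1/6, 1/3, 1/3, 1/6)-weighted average: (1/6)·(-2) + (1/3)·(1) + (1/3)·(-2/3) + (1/6)·(-1/3) = -5/18.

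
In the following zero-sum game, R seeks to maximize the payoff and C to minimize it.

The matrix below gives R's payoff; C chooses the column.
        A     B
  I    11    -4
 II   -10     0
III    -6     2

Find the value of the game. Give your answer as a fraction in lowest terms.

Row II is strictly dominated by row III, so R never plays it.
The remaining 2×2 game on (I, III) × (A, B) has no saddle point. Let R play I with probability p; indifference gives 11p − 6(1−p) = −4p + 2(1−p), so p = 8/23.
Similarly C's optimal q on A is 6/23, and the value is 11·(6/23) + (-4)·(17/23) = -2/23.

-2/23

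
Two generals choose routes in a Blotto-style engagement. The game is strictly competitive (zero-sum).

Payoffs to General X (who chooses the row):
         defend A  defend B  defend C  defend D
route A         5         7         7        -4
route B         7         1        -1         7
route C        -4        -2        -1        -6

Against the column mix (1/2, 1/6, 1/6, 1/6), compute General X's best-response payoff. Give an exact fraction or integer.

route A: (5)·(1/2) + (7)·(1/6) + (7)·(1/6) + (-4)·(1/6) = 25/6.
route B: (7)·(1/2) + (1)·(1/6) + (-1)·(1/6) + (7)·(1/6) = 14/3.
route C: (-4)·(1/2) + (-2)·(1/6) + (-1)·(1/6) + (-6)·(1/6) = -7/2.
The best pure response is route B with expected payoff 14/3.

14/3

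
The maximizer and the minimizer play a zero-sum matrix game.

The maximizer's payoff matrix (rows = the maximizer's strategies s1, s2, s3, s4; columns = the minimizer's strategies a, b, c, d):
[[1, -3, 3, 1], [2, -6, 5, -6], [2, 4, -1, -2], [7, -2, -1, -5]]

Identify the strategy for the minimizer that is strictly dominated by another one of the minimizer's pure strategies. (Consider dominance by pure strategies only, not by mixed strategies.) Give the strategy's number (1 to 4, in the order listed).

3

The minimizer prefers columns that give the maximizer less. Compare c with d: 1 < 3, -6 < 5, -2 < -1, -5 < -1.
So d strictly dominates c for the minimizer; c is strictly dominated.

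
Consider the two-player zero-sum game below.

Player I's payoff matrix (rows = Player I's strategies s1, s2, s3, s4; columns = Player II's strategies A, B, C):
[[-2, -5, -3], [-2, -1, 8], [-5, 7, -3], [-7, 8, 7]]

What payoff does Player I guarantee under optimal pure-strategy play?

-2

Row minima: -5, -2, -5, -7 → Player I's maximin is -2.
Column maxima: -2, 8, 8 → Player II's minimax is -2.
They coincide at (s2, A), so the value is -2.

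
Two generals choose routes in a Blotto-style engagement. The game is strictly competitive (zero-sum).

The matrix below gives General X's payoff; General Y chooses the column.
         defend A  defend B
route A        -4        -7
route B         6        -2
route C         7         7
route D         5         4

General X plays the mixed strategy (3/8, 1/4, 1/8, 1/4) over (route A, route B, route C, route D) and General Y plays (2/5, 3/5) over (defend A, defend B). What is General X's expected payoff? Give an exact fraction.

Against (2/5, 3/5), each row's expected payoff is route A: -29/5; route B: 6/5; route C: 7; route D: 22/5.
Taking the (3/8, 1/4, 1/8, 1/4)-weighted average: (3/8)·(-29/5) + (1/4)·(6/5) + (1/8)·(7) + (1/4)·(22/5) = 1/10.

1/10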